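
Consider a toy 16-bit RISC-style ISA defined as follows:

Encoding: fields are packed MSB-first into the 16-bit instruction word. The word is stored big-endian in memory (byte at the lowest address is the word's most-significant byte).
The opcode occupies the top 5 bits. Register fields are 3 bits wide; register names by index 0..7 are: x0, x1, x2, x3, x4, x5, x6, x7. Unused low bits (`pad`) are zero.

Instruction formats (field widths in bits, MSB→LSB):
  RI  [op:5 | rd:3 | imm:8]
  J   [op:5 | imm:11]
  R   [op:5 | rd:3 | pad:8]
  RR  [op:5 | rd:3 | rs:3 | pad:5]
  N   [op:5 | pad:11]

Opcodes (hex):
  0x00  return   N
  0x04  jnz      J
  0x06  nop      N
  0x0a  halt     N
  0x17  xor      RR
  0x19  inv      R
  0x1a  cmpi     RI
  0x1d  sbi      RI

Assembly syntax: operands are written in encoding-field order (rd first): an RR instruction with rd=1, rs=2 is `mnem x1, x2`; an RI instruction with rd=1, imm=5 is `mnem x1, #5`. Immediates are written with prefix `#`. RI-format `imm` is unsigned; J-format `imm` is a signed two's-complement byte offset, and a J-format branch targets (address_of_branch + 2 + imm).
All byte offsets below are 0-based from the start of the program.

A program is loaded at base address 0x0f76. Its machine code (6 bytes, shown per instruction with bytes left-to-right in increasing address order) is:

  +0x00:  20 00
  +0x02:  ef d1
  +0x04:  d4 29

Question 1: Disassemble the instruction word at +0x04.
cmpi x4, #41

+0x04: d4 29 ⇒ word 0xd429 (big)
  opcode bits[15:11]=0x1a: cmpi/RI
  rd@[10:8]=0x4 ⇒ x4
  imm@[7:0]=0x29 ⇒ #41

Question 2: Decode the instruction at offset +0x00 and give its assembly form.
jnz #0

@+00  big-endian(20 00) = 0x2000
  top 5b → 0x4 → jnz [J]
  imm: (w>>0)&0x7ff=0x0 → #0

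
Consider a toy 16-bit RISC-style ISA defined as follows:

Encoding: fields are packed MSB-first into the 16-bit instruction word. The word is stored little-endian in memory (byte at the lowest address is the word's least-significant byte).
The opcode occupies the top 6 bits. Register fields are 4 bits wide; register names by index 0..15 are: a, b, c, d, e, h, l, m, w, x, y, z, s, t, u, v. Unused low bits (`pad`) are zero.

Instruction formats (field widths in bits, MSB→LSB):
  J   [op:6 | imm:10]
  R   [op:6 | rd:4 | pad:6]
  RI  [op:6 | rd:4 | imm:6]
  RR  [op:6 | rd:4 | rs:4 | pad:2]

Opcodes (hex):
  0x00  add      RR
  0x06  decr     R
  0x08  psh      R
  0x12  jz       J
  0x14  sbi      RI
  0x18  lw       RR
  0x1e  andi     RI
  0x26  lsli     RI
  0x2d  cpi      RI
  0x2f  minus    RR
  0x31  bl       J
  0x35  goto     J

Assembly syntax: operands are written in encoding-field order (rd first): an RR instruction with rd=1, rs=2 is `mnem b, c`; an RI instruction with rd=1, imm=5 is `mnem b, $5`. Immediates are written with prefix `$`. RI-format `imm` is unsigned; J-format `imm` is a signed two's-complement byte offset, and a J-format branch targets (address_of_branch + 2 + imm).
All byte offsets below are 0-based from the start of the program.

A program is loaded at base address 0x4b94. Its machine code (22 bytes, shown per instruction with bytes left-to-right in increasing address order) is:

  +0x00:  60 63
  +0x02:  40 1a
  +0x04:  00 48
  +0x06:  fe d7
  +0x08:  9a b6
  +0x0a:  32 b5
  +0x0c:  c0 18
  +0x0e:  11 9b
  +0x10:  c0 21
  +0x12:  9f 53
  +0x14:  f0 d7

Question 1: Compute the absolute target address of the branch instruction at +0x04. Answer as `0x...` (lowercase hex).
0x4b9a

[04] 00 48 → 0x4800
  op=0x4800>>10=0x12 ⇒ jz (J)
  imm@[9:0]=0x0 ⇒ $0
  target = base 0x4b94 + off 0x04 + 2 + imm 0 = 0x4b9a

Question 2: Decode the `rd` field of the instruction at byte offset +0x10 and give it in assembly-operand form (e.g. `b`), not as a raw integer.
m

off 0x10: read c0 21 as little → 0x21c0
  op=0x21c0>>10=0x8 ⇒ psh (R)
  [9:6] rd=7 = m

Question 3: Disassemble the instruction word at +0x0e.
+0x0e: 11 9b ⇒ word 0x9b11 (little)
  op=0x9b11>>10=0x26 ⇒ lsli (RI)
  rd@[9:6]=0xc ⇒ s
  imm@[5:0]=0x11 ⇒ $17

lsli s, $17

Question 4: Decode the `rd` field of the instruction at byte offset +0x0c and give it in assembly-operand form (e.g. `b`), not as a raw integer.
+0x0c: c0 18 ⇒ word 0x18c0 (little)
  op=0x18c0>>10=0x6 ⇒ decr (R)
  [9:6] rd=3 = d

d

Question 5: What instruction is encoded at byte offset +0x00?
@+00  little-endian(60 63) = 0x6360
  top 6b → 0x18 → lw [RR]
  rd: (w>>6)&0xf=0xd → t
  rs: (w>>2)&0xf=0x8 → w

lw t, w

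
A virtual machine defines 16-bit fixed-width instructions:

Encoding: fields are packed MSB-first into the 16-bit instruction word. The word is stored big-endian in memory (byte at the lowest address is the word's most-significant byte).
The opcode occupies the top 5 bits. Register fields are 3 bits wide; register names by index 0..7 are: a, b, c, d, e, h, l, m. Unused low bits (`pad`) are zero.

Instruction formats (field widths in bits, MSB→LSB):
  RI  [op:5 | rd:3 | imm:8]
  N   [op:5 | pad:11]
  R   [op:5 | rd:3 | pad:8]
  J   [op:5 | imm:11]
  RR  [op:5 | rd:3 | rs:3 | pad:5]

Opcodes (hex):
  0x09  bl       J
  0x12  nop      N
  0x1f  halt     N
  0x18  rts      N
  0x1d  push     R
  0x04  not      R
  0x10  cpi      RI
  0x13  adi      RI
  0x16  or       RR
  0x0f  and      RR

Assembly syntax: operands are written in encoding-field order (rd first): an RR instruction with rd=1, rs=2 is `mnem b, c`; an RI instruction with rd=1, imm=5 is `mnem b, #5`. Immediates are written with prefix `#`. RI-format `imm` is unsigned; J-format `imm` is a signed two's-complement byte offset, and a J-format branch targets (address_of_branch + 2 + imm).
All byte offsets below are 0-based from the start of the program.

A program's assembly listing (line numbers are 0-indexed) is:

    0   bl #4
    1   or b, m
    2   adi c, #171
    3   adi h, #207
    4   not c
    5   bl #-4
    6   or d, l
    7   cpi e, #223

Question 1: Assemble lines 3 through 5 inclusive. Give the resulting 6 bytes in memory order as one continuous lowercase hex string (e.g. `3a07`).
line 3 (adi): pack op=0x13:5|rd=5:3|imm=207:8 = 0x9dcf; big→ 9d cf
line 4 (not): pack op=0x4:5|rd=2:3|pad=0:8 = 0x2200; big→ 22 00
line 5 (bl): pack op=0x9:5|imm=-4:11 = 0x4ffc; big→ 4f fc

9dcf22004ffc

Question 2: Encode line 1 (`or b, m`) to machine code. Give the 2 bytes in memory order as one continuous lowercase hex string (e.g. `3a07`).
b1e0

line 1 (or): pack op=0x16:5|rd=1:3|rs=7:3|pad=0:5 = 0xb1e0; big→ b1 e0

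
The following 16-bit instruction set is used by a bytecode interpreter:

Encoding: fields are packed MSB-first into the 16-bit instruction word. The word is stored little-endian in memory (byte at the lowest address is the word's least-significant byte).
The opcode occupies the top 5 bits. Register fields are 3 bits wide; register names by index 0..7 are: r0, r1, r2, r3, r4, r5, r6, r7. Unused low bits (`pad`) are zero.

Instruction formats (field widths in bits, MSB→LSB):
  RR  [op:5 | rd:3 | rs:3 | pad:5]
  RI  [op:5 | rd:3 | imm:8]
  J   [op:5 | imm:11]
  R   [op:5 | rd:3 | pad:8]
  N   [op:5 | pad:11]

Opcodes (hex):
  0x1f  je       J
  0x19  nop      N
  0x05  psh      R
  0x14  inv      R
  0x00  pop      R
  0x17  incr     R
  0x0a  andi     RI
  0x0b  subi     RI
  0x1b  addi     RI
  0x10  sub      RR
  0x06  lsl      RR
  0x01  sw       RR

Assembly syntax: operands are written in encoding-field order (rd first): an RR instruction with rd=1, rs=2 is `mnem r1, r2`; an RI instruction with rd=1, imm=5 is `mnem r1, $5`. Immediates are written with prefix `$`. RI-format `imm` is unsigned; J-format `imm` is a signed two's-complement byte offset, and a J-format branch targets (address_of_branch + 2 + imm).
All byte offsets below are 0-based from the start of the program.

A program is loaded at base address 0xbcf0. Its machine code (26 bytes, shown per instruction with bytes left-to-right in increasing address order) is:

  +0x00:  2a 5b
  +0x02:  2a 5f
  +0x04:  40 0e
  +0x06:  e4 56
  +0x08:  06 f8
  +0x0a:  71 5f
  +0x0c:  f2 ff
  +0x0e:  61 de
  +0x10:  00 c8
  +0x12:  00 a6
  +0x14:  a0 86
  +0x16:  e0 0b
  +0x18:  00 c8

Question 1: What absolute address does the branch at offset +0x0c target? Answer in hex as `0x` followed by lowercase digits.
0xbcf0

@+0c  little-endian(f2 ff) = 0xfff2
  op=0xfff2>>11=0x1f ⇒ je (J)
  imm@[10:0]=0x7f2 (s11→-14) ⇒ $-14
  target = base 0xbcf0 + off 0x0c + 2 + imm -14 = 0xbcf0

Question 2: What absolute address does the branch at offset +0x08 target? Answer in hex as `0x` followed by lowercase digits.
0xbd00

+0x08: 06 f8 ⇒ word 0xf806 (little)
  top 5b → 0x1f → je [J]
  imm@[10:0]=0x6 ⇒ $6
  target = base 0xbcf0 + off 0x08 + 2 + imm 6 = 0xbd00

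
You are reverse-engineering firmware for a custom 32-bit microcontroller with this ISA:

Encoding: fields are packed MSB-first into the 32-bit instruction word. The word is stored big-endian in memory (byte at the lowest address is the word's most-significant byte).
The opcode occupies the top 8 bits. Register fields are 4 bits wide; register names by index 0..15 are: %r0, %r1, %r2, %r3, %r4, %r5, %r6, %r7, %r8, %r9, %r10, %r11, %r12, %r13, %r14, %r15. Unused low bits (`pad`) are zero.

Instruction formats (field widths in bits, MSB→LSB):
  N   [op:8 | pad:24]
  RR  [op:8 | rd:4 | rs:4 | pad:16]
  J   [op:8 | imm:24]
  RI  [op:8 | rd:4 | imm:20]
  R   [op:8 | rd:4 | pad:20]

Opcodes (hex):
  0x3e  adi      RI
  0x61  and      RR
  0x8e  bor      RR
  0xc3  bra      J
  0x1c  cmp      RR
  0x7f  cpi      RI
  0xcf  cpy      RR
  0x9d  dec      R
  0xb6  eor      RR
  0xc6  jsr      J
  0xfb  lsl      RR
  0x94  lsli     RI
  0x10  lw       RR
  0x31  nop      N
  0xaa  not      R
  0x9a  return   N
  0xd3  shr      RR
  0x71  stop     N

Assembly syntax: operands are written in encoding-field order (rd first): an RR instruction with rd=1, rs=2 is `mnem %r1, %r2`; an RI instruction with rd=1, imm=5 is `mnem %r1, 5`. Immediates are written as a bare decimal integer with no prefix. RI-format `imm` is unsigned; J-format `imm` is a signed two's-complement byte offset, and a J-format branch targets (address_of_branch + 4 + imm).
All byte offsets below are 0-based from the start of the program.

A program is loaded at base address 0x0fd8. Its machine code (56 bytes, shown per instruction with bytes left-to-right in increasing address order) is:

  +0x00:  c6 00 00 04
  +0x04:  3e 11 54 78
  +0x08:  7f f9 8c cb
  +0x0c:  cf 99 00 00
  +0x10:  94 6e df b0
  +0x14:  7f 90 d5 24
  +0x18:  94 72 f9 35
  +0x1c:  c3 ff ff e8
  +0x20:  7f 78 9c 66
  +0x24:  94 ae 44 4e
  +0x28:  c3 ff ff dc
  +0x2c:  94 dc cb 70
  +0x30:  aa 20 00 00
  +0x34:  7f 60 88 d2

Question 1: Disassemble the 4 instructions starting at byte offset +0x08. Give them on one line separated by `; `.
[08] 7f f9 8c cb → 0x7ff98ccb
  opcode bits[31:24]=0x7f: cpi/RI
  rd: (w>>20)&0xf=0xf → %r15
  imm: (w>>0)&0xfffff=0x98ccb → 625867
[0c] cf 99 00 00 → 0xcf990000
  opcode bits[31:24]=0xcf: cpy/RR
  rd: (w>>20)&0xf=0x9 → %r9
  rs: (w>>16)&0xf=0x9 → %r9
[10] 94 6e df b0 → 0x946edfb0
  opcode bits[31:24]=0x94: lsli/RI
  rd: (w>>20)&0xf=0x6 → %r6
  imm: (w>>0)&0xfffff=0xedfb0 → 974768
[14] 7f 90 d5 24 → 0x7f90d524
  opcode bits[31:24]=0x7f: cpi/RI
  rd: (w>>20)&0xf=0x9 → %r9
  imm: (w>>0)&0xfffff=0xd524 → 54564

cpi %r15, 625867; cpy %r9, %r9; lsli %r6, 974768; cpi %r9, 54564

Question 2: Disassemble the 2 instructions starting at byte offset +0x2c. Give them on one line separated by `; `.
lsli %r13, 838512; not %r2

@+2c  big-endian(94 dc cb 70) = 0x94dccb70
  opcode bits[31:24]=0x94: lsli/RI
  [23:20] rd=13 = %r13
  [19:0] imm=838512 = 838512
@+30  big-endian(aa 20 00 00) = 0xaa200000
  opcode bits[31:24]=0xaa: not/R
  [23:20] rd=2 = %r2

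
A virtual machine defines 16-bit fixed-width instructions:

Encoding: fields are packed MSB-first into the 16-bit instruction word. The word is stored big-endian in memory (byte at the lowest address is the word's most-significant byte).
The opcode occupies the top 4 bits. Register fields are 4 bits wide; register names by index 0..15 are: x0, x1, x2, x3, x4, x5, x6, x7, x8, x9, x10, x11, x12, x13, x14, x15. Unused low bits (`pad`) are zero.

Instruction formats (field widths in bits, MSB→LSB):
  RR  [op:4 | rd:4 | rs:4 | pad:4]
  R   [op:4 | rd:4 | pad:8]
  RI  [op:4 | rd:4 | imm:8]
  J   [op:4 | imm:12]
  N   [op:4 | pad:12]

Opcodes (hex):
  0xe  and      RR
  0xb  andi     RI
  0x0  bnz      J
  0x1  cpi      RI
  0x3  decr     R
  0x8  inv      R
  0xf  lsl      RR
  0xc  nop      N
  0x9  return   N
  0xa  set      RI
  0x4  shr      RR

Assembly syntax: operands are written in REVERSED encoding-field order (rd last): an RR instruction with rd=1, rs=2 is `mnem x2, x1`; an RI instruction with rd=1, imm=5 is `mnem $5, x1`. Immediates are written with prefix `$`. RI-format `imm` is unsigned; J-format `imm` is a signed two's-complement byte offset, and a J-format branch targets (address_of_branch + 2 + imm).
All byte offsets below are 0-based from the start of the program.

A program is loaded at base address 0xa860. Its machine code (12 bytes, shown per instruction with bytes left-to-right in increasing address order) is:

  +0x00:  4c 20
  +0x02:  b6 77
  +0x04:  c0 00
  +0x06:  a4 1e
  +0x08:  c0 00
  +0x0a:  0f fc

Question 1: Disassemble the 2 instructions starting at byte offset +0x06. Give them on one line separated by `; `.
set $30, x4; nop

+0x06: a4 1e ⇒ word 0xa41e (big)
  top 4b → 0xa → set [RI]
  rd@[11:8]=0x4 ⇒ x4
  imm@[7:0]=0x1e ⇒ $30
+0x08: c0 00 ⇒ word 0xc000 (big)
  top 4b → 0xc → nop [N]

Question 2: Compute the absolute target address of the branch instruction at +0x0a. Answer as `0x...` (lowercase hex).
0xa868

off 0x0a: read 0f fc as big → 0x0ffc
  opcode bits[15:12]=0x0: bnz/J
  imm@[11:0]=0xffc (s12→-4) ⇒ $-4
  target = base 0xa860 + off 0x0a + 2 + imm -4 = 0xa868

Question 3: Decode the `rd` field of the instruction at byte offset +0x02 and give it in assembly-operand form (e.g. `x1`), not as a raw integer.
x6

+0x02: b6 77 ⇒ word 0xb677 (big)
  opcode bits[15:12]=0xb: andi/RI
  [11:8] rd=6 = x6
  [7:0] imm=119 = $119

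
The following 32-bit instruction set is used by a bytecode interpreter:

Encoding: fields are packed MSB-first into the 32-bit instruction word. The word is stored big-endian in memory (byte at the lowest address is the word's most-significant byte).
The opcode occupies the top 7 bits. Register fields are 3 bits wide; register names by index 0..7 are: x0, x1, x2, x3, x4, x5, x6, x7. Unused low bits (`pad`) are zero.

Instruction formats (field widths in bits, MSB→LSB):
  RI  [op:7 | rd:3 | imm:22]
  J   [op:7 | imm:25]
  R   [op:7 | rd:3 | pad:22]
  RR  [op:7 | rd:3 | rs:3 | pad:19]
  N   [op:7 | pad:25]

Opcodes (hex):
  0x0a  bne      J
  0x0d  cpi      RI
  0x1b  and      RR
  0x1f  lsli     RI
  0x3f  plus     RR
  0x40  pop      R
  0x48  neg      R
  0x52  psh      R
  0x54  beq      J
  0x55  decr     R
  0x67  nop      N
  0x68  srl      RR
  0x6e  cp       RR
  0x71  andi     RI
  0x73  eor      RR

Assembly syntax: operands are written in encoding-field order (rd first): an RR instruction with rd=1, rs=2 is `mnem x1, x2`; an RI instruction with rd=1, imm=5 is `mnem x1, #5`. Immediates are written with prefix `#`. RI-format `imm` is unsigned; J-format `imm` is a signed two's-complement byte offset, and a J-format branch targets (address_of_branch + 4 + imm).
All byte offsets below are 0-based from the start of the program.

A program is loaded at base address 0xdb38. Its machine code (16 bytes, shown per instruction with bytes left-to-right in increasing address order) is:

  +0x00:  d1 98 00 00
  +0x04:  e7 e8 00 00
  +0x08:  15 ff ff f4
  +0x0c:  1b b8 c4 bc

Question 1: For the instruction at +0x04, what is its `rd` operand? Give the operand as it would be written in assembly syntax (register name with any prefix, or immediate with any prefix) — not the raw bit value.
x7

+0x04: e7 e8 00 00 ⇒ word 0xe7e80000 (big)
  top 7b → 0x73 → eor [RR]
  [24:22] rd=7 = x7
  [21:19] rs=5 = x5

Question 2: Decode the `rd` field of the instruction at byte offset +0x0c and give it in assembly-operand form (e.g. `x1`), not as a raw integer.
@+0c  big-endian(1b b8 c4 bc) = 0x1bb8c4bc
  opcode bits[31:25]=0xd: cpi/RI
  rd: (w>>22)&0x7=0x6 → x6
  imm: (w>>0)&0x3fffff=0x38c4bc → #3720380

x6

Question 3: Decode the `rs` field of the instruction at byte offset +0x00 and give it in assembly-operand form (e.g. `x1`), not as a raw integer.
x3

[00] d1 98 00 00 → 0xd1980000
  top 7b → 0x68 → srl [RR]
  [24:22] rd=6 = x6
  [21:19] rs=3 = x3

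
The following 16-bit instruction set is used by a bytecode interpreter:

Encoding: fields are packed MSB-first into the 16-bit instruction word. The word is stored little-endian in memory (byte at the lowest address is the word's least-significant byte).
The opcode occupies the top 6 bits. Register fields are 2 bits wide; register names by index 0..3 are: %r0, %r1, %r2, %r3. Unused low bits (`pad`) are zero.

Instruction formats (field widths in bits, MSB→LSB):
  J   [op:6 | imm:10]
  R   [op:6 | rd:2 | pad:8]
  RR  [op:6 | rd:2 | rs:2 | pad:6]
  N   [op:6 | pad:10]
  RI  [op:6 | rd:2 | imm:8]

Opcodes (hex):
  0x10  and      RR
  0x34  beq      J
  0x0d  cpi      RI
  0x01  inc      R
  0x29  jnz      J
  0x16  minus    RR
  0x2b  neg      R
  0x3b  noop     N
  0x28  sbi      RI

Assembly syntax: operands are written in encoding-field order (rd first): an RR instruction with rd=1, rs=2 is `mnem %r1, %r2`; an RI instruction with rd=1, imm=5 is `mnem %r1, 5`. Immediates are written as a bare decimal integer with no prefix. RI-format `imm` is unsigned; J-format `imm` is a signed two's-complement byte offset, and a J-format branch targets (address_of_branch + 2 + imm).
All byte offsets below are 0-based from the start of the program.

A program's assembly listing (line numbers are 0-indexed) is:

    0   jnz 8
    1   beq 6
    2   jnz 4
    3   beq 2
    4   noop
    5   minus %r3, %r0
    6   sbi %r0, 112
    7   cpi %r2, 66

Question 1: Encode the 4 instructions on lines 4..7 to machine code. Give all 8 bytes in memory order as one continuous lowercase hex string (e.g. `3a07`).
line 4 (noop): pack op=0x3b:6|pad=0:10 = 0xec00; little→ 00 ec
line 5 (minus): pack op=0x16:6|rd=3:2|rs=0:2|pad=0:6 = 0x5b00; little→ 00 5b
line 6 (sbi): pack op=0x28:6|rd=0:2|imm=112:8 = 0xa070; little→ 70 a0
line 7 (cpi): pack op=0xd:6|rd=2:2|imm=66:8 = 0x3642; little→ 42 36

00ec005b70a04236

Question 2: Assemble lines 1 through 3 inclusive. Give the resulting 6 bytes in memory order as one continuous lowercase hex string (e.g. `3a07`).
06d004a402d0

line 1 (beq): pack op=0x34:6|imm=6:10 = 0xd006; little→ 06 d0
line 2 (jnz): pack op=0x29:6|imm=4:10 = 0xa404; little→ 04 a4
line 3 (beq): pack op=0x34:6|imm=2:10 = 0xd002; little→ 02 d0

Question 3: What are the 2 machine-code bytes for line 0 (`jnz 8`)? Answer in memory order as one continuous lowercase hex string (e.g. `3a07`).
08a4

line 0 (jnz): pack op=0x29:6|imm=8:10 = 0xa408; little→ 08 a4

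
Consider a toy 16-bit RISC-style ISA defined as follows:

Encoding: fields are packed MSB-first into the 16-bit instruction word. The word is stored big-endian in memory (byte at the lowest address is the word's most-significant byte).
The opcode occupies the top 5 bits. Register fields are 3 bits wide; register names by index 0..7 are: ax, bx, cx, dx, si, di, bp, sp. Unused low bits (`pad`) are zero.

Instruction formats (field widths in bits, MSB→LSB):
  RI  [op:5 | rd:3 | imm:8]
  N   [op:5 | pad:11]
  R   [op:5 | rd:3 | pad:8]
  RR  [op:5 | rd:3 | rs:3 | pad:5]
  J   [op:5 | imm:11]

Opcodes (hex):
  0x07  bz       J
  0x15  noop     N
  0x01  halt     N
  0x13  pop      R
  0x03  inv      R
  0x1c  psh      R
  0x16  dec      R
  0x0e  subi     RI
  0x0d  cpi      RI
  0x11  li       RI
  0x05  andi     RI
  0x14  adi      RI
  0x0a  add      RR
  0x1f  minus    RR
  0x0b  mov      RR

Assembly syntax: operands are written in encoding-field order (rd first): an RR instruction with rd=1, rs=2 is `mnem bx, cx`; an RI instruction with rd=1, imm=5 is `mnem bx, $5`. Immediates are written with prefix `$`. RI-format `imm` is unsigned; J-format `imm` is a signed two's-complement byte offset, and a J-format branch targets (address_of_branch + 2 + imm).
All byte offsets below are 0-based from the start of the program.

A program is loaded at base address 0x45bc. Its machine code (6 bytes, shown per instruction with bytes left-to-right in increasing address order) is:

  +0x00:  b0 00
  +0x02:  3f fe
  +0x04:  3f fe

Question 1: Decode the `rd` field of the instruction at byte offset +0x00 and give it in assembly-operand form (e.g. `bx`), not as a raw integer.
@+00  big-endian(b0 00) = 0xb000
  top 5b → 0x16 → dec [R]
  [10:8] rd=0 = ax

ax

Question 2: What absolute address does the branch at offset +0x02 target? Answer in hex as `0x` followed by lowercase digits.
0x45be

@+02  big-endian(3f fe) = 0x3ffe
  opcode bits[15:11]=0x7: bz/J
  imm@[10:0]=0x7fe (s11→-2) ⇒ $-2
  target = base 0x45bc + off 0x02 + 2 + imm -2 = 0x45be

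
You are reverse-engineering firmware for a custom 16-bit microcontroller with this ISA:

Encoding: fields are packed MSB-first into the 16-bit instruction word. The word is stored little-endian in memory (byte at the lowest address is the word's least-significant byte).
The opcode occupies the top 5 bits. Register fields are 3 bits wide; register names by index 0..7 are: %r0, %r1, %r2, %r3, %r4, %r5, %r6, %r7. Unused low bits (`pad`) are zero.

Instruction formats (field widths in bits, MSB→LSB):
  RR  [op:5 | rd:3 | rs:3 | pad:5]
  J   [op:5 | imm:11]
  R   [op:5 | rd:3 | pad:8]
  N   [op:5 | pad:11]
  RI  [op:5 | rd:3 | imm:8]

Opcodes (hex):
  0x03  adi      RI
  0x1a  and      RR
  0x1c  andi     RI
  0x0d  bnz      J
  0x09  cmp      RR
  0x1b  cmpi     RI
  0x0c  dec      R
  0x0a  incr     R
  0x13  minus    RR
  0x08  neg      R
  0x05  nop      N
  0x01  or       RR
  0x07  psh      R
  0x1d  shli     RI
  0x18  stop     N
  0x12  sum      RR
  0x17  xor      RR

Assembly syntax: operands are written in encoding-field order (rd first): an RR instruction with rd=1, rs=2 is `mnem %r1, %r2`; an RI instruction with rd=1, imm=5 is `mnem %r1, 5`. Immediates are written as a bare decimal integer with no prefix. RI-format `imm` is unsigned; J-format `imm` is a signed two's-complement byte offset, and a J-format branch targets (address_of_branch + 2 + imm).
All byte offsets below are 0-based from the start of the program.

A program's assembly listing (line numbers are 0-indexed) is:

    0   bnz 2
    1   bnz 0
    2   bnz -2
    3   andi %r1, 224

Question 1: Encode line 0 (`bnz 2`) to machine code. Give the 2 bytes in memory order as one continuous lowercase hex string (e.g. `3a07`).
0268

line 0 (bnz): pack op=0xd:5|imm=2:11 = 0x6802; little→ 02 68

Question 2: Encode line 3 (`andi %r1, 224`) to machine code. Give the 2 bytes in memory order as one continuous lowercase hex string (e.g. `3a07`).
e0e1

L3: andi op=0x1c:5|rd=1:3|imm=224:8 ⇒ 0xe1e0 ⇒ little e0 e1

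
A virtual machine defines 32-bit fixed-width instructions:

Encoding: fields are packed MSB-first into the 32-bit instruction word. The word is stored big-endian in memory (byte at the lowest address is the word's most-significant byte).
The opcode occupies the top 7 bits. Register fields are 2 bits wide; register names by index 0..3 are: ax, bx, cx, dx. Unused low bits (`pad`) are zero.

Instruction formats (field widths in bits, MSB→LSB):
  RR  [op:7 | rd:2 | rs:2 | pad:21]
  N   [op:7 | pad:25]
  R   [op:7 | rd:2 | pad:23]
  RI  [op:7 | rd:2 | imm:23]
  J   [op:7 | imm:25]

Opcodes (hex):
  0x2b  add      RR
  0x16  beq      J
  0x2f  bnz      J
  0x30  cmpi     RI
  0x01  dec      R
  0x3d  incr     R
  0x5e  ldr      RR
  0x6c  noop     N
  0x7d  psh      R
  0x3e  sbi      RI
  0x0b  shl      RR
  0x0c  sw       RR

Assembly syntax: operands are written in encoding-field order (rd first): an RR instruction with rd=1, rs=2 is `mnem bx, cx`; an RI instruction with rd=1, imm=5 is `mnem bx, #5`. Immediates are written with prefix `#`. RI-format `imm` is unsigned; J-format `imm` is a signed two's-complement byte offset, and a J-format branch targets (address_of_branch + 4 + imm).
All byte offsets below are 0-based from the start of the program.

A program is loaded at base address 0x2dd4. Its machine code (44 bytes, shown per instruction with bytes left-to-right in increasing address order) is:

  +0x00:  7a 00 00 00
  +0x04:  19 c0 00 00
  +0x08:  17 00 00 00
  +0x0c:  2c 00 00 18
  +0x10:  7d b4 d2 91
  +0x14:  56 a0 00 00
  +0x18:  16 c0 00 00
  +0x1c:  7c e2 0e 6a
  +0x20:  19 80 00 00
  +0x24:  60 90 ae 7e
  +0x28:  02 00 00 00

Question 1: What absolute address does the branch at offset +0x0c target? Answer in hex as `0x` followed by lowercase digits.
[0c] 2c 00 00 18 → 0x2c000018
  top 7b → 0x16 → beq [J]
  imm: (w>>0)&0x1ffffff=0x18 → #24
  target = base 0x2dd4 + off 0x0c + 4 + imm 24 = 0x2dfc

0x2dfc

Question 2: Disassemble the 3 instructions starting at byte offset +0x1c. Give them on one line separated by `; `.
sbi bx, #6426218; sw dx, ax; cmpi bx, #1093246

[1c] 7c e2 0e 6a → 0x7ce20e6a
  op=0x7ce20e6a>>25=0x3e ⇒ sbi (RI)
  rd@[24:23]=0x1 ⇒ bx
  imm@[22:0]=0x620e6a ⇒ #6426218
[20] 19 80 00 00 → 0x19800000
  op=0x19800000>>25=0xc ⇒ sw (RR)
  rd@[24:23]=0x3 ⇒ dx
  rs@[22:21]=0x0 ⇒ ax
[24] 60 90 ae 7e → 0x6090ae7e
  op=0x6090ae7e>>25=0x30 ⇒ cmpi (RI)
  rd@[24:23]=0x1 ⇒ bx
  imm@[22:0]=0x10ae7e ⇒ #1093246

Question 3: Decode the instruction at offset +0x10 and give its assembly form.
[10] 7d b4 d2 91 → 0x7db4d291
  top 7b → 0x3e → sbi [RI]
  [24:23] rd=3 = dx
  [22:0] imm=3461777 = #3461777

sbi dx, #3461777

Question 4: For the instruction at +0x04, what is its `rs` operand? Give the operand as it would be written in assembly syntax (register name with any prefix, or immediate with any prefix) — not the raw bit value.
+0x04: 19 c0 00 00 ⇒ word 0x19c00000 (big)
  op=0x19c00000>>25=0xc ⇒ sw (RR)
  rd@[24:23]=0x3 ⇒ dx
  rs@[22:21]=0x2 ⇒ cx

cx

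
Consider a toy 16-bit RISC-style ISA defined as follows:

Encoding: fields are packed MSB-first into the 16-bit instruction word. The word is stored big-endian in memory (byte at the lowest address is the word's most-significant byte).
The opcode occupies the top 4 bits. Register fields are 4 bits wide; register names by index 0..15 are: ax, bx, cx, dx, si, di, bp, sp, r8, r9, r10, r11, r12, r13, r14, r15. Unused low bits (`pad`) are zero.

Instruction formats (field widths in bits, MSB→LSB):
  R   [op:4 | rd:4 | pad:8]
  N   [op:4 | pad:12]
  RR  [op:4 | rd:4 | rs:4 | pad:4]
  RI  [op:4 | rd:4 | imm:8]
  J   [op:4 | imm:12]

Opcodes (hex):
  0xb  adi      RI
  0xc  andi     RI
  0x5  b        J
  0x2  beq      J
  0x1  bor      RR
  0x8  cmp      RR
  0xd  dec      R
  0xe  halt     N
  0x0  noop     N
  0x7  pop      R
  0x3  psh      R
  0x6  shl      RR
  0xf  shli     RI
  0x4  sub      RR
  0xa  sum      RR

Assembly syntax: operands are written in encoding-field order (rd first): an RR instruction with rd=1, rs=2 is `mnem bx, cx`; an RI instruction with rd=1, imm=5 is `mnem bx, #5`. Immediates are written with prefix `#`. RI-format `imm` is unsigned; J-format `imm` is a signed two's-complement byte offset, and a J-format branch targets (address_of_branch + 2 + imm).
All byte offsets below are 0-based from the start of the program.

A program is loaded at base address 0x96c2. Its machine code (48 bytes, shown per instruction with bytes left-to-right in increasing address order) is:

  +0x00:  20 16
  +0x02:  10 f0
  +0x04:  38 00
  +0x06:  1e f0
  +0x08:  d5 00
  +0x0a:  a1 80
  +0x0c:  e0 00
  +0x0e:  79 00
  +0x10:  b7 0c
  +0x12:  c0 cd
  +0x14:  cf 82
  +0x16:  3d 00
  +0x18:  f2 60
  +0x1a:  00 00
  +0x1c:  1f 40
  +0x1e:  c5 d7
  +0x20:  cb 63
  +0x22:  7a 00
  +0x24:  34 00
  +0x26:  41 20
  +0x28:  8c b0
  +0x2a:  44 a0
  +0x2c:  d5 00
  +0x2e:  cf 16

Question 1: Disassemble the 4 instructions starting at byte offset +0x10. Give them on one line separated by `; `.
adi sp, #12; andi ax, #205; andi r15, #130; psh r13

@+10  big-endian(b7 0c) = 0xb70c
  top 4b → 0xb → adi [RI]
  [11:8] rd=7 = sp
  [7:0] imm=12 = #12
@+12  big-endian(c0 cd) = 0xc0cd
  top 4b → 0xc → andi [RI]
  [11:8] rd=0 = ax
  [7:0] imm=205 = #205
@+14  big-endian(cf 82) = 0xcf82
  top 4b → 0xc → andi [RI]
  [11:8] rd=15 = r15
  [7:0] imm=130 = #130
@+16  big-endian(3d 00) = 0x3d00
  top 4b → 0x3 → psh [R]
  [11:8] rd=13 = r13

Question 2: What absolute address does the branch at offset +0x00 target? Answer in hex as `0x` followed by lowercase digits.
+0x00: 20 16 ⇒ word 0x2016 (big)
  top 4b → 0x2 → beq [J]
  [11:0] imm=22 = #22
  target = base 0x96c2 + off 0x00 + 2 + imm 22 = 0x96da

0x96da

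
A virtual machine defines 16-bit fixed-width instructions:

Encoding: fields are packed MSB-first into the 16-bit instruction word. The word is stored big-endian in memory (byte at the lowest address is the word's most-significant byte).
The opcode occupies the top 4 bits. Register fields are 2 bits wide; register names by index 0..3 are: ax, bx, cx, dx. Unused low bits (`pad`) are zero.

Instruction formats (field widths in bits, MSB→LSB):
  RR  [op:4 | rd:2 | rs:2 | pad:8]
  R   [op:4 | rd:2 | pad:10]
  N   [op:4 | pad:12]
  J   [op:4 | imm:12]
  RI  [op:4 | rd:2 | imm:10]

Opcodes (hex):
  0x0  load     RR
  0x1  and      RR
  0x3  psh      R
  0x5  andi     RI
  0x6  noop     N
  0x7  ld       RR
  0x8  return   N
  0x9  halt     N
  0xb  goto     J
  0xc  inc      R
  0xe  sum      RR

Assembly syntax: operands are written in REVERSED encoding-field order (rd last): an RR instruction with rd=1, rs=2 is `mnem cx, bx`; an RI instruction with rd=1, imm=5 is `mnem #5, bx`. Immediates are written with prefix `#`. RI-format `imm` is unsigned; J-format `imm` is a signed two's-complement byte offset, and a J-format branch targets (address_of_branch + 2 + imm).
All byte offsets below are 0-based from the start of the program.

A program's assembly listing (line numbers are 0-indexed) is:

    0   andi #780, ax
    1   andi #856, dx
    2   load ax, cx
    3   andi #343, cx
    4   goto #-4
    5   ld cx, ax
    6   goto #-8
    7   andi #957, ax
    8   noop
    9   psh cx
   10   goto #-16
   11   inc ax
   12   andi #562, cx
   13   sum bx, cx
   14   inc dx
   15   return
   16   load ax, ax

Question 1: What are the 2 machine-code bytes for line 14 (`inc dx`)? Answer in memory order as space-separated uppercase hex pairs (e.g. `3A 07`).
CC 00

line 14 (inc): pack op=0xc:4|rd=3:2|pad=0:10 = 0xcc00; big→ cc 00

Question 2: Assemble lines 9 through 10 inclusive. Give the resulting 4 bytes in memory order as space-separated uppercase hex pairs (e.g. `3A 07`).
38 00 BF F0

9. psh fields op=0x3:4|rd=2:2|pad=0:10 → word 3800h → 38 00
10. goto fields op=0xb:4|imm=-16:12 → word bff0h → bf f0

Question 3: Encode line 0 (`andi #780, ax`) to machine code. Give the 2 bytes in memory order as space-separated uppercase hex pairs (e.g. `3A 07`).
0. andi fields op=0x5:4|rd=0:2|imm=780:10 → word 530ch → 53 0c

53 0C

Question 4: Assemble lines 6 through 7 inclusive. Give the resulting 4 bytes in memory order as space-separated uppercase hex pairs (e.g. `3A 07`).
BF F8 53 BD

6. goto fields op=0xb:4|imm=-8:12 → word bff8h → bf f8
7. andi fields op=0x5:4|rd=0:2|imm=957:10 → word 53bdh → 53 bd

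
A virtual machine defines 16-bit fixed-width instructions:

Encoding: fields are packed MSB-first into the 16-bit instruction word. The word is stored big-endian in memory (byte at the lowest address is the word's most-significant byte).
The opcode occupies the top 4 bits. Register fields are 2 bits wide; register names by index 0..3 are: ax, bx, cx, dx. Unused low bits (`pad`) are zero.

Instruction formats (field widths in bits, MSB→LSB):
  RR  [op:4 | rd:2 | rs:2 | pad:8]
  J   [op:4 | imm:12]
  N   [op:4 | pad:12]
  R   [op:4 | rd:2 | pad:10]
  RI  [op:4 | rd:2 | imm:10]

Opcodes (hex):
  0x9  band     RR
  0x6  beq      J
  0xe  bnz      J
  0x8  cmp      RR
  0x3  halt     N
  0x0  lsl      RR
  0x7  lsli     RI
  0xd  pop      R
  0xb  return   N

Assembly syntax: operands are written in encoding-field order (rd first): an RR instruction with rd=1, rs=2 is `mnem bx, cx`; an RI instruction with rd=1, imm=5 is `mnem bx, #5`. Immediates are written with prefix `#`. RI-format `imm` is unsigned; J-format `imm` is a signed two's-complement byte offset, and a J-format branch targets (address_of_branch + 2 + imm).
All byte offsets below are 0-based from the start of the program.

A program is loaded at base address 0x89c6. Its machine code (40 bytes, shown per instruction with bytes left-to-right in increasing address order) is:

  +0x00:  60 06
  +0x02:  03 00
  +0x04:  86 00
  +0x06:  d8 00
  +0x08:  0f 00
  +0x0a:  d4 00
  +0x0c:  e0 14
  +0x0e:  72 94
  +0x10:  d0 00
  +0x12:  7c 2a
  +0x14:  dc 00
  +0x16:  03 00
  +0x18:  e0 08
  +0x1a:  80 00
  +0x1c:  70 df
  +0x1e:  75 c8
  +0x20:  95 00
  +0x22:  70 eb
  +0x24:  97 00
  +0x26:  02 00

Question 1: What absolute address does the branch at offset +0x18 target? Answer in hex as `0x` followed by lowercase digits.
@+18  big-endian(e0 08) = 0xe008
  op=0xe008>>12=0xe ⇒ bnz (J)
  imm@[11:0]=0x8 ⇒ #8
  target = base 0x89c6 + off 0x18 + 2 + imm 8 = 0x89e8

0x89e8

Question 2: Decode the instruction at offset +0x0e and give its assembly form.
@+0e  big-endian(72 94) = 0x7294
  top 4b → 0x7 → lsli [RI]
  rd@[11:10]=0x0 ⇒ ax
  imm@[9:0]=0x294 ⇒ #660

lsli ax, #660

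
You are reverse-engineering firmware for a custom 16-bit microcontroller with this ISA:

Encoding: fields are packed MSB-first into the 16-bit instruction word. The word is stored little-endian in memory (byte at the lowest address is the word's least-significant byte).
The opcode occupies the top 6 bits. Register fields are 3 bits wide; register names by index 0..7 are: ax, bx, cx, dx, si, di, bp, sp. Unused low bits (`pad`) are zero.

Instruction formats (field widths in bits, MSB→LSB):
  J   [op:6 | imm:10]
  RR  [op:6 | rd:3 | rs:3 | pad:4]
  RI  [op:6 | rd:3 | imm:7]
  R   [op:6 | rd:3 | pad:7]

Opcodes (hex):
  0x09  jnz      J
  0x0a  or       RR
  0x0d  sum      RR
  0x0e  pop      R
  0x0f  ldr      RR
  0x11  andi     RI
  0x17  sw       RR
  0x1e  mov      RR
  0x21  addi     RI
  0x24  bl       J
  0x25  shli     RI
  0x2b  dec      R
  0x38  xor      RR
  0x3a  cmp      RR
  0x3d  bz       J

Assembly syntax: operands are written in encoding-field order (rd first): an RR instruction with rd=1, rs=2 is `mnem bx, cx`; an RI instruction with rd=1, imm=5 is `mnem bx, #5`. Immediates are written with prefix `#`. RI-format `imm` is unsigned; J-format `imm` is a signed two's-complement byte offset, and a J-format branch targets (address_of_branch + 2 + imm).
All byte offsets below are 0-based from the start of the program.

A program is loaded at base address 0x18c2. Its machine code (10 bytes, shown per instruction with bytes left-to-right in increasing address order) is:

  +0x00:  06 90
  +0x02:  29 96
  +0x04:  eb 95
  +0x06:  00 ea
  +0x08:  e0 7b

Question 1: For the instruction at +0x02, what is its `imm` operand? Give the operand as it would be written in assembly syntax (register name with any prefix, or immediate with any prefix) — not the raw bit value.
#41

@+02  little-endian(29 96) = 0x9629
  op=0x9629>>10=0x25 ⇒ shli (RI)
  rd@[9:7]=0x4 ⇒ si
  imm@[6:0]=0x29 ⇒ #41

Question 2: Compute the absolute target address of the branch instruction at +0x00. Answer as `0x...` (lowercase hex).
0x18ca

+0x00: 06 90 ⇒ word 0x9006 (little)
  op=0x9006>>10=0x24 ⇒ bl (J)
  [9:0] imm=6 = #6
  target = base 0x18c2 + off 0x00 + 2 + imm 6 = 0x18ca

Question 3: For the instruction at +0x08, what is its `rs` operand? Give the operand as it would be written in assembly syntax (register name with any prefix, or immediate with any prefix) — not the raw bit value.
off 0x08: read e0 7b as little → 0x7be0
  op=0x7be0>>10=0x1e ⇒ mov (RR)
  rd: (w>>7)&0x7=0x7 → sp
  rs: (w>>4)&0x7=0x6 → bp

bp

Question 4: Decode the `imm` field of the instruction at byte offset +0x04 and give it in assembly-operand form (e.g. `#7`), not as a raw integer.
+0x04: eb 95 ⇒ word 0x95eb (little)
  op=0x95eb>>10=0x25 ⇒ shli (RI)
  rd: (w>>7)&0x7=0x3 → dx
  imm: (w>>0)&0x7f=0x6b → #107

#107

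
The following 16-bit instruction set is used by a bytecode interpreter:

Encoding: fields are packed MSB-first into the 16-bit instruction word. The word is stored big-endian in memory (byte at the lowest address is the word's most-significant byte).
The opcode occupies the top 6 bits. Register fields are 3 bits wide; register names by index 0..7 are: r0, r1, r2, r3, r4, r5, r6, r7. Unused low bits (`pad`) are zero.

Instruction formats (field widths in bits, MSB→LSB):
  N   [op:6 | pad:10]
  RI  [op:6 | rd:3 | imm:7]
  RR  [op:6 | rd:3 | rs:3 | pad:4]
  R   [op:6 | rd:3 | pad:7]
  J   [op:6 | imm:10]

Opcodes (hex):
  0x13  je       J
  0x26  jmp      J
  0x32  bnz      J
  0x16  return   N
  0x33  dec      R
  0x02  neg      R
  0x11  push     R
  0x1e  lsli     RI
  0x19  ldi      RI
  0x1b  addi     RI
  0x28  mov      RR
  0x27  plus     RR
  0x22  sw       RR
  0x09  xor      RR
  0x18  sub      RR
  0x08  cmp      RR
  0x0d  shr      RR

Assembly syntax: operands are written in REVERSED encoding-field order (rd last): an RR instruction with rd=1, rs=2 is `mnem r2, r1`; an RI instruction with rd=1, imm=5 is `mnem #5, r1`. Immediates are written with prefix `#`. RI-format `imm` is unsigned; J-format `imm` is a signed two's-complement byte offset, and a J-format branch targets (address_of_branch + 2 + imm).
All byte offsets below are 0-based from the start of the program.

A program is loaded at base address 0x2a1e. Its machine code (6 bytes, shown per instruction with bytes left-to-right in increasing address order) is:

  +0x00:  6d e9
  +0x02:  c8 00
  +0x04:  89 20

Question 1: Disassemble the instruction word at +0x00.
addi #105, r3

+0x00: 6d e9 ⇒ word 0x6de9 (big)
  opcode bits[15:10]=0x1b: addi/RI
  [9:7] rd=3 = r3
  [6:0] imm=105 = #105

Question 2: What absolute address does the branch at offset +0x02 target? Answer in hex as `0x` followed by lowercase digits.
+0x02: c8 00 ⇒ word 0xc800 (big)
  opcode bits[15:10]=0x32: bnz/J
  imm@[9:0]=0x0 ⇒ #0
  target = base 0x2a1e + off 0x02 + 2 + imm 0 = 0x2a22

0x2a22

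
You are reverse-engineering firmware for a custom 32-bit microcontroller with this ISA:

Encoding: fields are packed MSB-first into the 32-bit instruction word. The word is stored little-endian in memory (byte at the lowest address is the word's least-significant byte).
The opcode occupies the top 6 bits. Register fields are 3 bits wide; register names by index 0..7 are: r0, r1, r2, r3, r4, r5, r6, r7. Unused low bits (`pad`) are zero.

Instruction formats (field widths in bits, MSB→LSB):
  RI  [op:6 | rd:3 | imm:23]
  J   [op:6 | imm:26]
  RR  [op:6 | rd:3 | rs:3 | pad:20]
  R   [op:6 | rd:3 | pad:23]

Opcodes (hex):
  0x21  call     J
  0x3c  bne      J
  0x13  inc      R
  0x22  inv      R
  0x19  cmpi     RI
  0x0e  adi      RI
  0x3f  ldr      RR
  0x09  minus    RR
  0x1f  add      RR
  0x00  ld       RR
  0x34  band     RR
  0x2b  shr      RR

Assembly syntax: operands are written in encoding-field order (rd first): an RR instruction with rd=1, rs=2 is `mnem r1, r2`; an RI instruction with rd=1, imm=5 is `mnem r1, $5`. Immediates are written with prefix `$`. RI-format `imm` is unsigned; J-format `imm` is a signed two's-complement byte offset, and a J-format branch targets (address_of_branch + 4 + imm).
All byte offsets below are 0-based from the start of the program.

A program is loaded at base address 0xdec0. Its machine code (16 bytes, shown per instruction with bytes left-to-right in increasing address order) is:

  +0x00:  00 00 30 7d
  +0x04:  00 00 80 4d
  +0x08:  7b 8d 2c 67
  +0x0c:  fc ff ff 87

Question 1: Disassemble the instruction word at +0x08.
cmpi r6, $2919803

@+08  little-endian(7b 8d 2c 67) = 0x672c8d7b
  op=0x672c8d7b>>26=0x19 ⇒ cmpi (RI)
  rd@[25:23]=0x6 ⇒ r6
  imm@[22:0]=0x2c8d7b ⇒ $2919803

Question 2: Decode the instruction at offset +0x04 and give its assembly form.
off 0x04: read 00 00 80 4d as little → 0x4d800000
  top 6b → 0x13 → inc [R]
  [25:23] rd=3 = r3

inc r3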